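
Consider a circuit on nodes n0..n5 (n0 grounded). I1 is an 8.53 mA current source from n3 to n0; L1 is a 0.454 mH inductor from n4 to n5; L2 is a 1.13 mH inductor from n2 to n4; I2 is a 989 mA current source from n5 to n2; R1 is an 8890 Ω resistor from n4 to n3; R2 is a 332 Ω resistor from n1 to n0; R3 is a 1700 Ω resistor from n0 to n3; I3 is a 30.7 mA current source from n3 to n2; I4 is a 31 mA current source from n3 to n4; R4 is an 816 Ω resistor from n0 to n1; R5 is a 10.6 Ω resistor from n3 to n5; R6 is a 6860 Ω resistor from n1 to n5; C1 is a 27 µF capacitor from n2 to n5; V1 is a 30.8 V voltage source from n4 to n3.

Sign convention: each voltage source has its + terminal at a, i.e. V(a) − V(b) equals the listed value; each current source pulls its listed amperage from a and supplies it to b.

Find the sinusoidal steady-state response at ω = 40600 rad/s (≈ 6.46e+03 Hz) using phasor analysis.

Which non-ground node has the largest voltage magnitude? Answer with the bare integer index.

4

Element admittances at ω=40600 rad/s:
  I1: injects 0.00853 A into n0 (from n3)
  Y(L1) = 0.000-0.05425j S between n4,n5
  Y(L2) = 0.000-0.02180j S between n2,n4
  I2: injects 0.989 A into n2 (from n5)
  Y(R1) = 0.0001125+0.000j S between n4,n3
  Y(R2) = 0.003012+0.000j S between n1,n0
  Y(R3) = 0.0005882+0.000j S between n0,n3
  I3: injects 0.0307 A into n2 (from n3)
  I4: injects 0.031 A into n4 (from n3)
  Y(R4) = 0.001225+0.000j S between n0,n1
  Y(R5) = 0.09434+0.000j S between n3,n5
  Y(R6) = 0.0001458+0.000j S between n1,n5
  Y(C1) = 0.000+1.096j S between n2,n5
  V1: constraint V(n4)−V(n3) = 30.8
Assemble and solve the 6×6 MNA system:
  V(n1)=-0.05266-0.3968j  V(n2)=-1.954-13.18j  V(n3)=-14.12+2.858j  V(n4)=16.68+2.858j  V(n5)=-1.583-11.93j
  i(V1)=-1.124+1.397j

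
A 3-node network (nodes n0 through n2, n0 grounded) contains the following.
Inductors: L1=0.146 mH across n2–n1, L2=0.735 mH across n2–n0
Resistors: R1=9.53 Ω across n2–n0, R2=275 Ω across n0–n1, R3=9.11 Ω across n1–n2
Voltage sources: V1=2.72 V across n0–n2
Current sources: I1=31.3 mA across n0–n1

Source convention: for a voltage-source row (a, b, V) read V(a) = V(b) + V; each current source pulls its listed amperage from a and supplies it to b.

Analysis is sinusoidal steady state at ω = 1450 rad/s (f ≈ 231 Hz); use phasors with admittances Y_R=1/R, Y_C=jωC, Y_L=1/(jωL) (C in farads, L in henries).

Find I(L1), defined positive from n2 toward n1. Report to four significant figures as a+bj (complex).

Element admittances at ω=1450 rad/s:
  Y(L1) = 0.000-4.724j S between n2,n1
  Y(R1) = 0.1049+0.000j S between n2,n0
  Y(L2) = 0.000-0.9383j S between n2,n0
  Y(R2) = 0.003636+0.000j S between n0,n1
  Y(R3) = 0.1098+0.000j S between n1,n2
  V1: constraint V(n0)−V(n2) = 2.72
  I1: injects 0.0313 A into n1 (from n0)
Assemble and solve the 3×3 MNA system:
  V(n1)=-2.720+0.008715j  V(n2)=-2.720+0.000j
  i(V1)=-0.3266+2.552j

-0.04117+0.0009883j A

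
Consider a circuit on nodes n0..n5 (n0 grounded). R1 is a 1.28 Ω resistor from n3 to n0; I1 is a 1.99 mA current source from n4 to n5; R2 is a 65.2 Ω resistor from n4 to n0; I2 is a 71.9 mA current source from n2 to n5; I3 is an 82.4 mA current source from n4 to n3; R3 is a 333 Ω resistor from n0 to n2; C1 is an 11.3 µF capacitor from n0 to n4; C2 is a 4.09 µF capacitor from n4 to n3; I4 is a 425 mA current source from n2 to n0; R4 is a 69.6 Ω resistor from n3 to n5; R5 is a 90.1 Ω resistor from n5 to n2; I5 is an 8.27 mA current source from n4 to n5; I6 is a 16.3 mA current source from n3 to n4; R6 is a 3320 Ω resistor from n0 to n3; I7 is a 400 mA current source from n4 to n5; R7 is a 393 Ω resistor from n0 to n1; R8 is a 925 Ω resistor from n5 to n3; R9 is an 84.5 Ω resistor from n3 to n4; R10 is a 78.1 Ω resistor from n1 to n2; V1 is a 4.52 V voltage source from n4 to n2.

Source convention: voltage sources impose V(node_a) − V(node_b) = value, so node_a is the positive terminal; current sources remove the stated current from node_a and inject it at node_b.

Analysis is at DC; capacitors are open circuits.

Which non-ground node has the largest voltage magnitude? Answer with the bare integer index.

Apply KCL at each of the 5 non-ground nodes and solve the resulting linear system.
Node n1: branches {R7, R10} → V_1 = -19.26
Node n2: branches {I2, R3, I4, R5, R10, V1} → V_2 = -23.09
Node n3: branches {R1, I3, C2, R4, I6, R6, R8, R9} → V_3 = -0.02785
Node n4: branches {I1, R2, I3, C1, C2, I5, I6, I7, R9, V1} → V_4 = -18.57
Node n5: branches {I1, I2, R4, R5, I5, I7, R8} → V_5 = 8.491
Source currents: i(V1)=0.02798

2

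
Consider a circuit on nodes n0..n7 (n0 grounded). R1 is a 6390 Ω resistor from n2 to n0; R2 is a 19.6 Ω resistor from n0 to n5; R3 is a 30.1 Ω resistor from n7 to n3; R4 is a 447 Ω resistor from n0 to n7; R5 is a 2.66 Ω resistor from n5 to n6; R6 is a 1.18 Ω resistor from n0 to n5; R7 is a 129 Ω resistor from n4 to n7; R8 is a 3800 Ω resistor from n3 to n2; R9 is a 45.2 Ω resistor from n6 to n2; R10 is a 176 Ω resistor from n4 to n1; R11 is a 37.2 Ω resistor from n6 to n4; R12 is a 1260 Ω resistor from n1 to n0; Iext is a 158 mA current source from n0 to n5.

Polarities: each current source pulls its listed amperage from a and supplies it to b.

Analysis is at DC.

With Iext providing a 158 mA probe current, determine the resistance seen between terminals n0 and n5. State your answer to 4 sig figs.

R_eq = 1.110 Ω

Apply KCL at each of the 7 non-ground nodes and solve the resulting linear system.
Node n1: branches {R10, R12} → V_1 = 0.1405
Node n2: branches {R1, R8, R9} → V_2 = 0.1725
Node n3: branches {R3, R8} → V_3 = 0.1259
Node n4: branches {R7, R10, R11} → V_4 = 0.1601
Node n5: branches {R2, R5, R6, Iext} → V_5 = 0.1754
Node n6: branches {R5, R9, R11} → V_6 = 0.1743
Node n7: branches {R3, R4, R7} → V_7 = 0.1255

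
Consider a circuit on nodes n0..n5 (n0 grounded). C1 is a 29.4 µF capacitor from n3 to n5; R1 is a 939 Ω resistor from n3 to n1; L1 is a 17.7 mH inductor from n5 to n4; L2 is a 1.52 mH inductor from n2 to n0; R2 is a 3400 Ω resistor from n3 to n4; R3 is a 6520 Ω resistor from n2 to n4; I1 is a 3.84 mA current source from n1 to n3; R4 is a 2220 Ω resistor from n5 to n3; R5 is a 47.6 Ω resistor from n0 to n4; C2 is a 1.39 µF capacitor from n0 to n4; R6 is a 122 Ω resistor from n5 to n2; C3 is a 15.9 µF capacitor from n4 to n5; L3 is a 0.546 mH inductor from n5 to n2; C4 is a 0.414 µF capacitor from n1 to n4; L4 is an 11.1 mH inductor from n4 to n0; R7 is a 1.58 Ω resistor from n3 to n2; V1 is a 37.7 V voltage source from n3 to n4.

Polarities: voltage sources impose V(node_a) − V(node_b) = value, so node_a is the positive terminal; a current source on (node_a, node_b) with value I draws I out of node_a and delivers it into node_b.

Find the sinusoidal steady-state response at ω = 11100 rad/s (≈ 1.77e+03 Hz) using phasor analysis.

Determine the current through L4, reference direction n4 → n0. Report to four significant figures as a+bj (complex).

0.08218+0.2877j A

MNA unknowns: 5 node voltages V₁..V_5 plus 1 source current (V1)
C1: Y=0.000+0.3263j on G[3,5]
R1: Y=0.001065+0.000j on G[3,1]
L1: Y=0.000-0.005090j on G[5,4]
L2: Y=0.000-0.05927j on G[2,0]
R2: Y=0.0002941+0.000j on G[3,4]
R3: Y=0.0001534+0.000j on G[2,4]
I1: z[1]−=0.00384, z[3]+=0.00384
R4: Y=0.0004505+0.000j on G[5,3]
R5: Y=0.02101+0.000j on G[0,4]
C2: Y=0.000+0.01543j on G[0,4]
R6: Y=0.008197+0.000j on G[5,2]
C3: Y=0.000+0.1765j on G[4,5]
L3: Y=0.000-0.1650j on G[5,2]
C4: Y=0.000+0.004595j on G[1,4]
L4: Y=0.000-0.008116j on G[4,0]
R7: Y=0.6329+0.000j on G[3,2]
V1: row V3−V4=37.7, i_V1 at 3,4
solve → V1=-33.71+2.627j, V2=-0.7853+13.82j, V3=2.248+10.13j, V4=-35.45+10.13j, V5=-15.52+7.908j
aux → i_V1=-1.250-3.472j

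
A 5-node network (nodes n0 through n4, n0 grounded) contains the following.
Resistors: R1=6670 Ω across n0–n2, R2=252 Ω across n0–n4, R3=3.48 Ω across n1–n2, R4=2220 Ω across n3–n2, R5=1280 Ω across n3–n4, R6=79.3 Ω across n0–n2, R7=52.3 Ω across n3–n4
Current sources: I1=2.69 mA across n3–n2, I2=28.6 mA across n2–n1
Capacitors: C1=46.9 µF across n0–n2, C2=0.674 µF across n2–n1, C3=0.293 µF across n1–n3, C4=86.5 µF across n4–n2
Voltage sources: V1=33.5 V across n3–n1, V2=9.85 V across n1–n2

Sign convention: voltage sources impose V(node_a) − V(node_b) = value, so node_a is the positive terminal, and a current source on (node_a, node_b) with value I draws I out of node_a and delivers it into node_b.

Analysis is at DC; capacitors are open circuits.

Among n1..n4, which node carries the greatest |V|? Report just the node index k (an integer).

Apply KCL at each of the 4 non-ground nodes and solve the resulting linear system.
Node n1: branches {C2, R3, C3, I2, V1, V2} → V_1 = 0.9243
Node n2: branches {R1, I1, C1, C2, R3, R4, R6, I2, C4, V2} → V_2 = -8.926
Node n3: branches {I1, R4, R5, C3, R7, V1} → V_3 = 34.42
Node n4: branches {R2, R5, R7, C4} → V_4 = 28.70
Source currents: i(V1)=-0.1361, i(V2)=-2.938

3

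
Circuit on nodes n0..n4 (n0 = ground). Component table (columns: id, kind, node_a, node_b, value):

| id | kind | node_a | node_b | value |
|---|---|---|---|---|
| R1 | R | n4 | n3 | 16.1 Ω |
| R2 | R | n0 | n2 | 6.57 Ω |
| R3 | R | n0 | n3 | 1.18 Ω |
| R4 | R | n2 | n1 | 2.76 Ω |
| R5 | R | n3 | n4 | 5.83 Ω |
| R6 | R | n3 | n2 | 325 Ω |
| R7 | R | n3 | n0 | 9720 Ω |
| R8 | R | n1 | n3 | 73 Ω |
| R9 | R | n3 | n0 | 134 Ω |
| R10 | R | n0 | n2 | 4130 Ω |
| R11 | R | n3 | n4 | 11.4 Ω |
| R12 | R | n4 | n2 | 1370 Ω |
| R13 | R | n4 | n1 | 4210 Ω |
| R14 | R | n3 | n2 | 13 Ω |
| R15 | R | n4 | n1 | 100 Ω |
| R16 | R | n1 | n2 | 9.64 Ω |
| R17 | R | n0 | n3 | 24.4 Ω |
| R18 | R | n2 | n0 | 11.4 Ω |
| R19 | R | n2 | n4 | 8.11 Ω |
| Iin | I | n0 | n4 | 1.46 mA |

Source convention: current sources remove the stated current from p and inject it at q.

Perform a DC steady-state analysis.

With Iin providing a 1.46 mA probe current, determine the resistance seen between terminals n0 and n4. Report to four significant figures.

MNA unknowns: 4 node voltages V₁..V_4
R1: Y=0.06211 on G[4,3]
R2: Y=0.1522 on G[0,2]
R3: Y=0.8475 on G[0,3]
R4: Y=0.3623 on G[2,1]
R5: Y=0.1715 on G[3,4]
R6: Y=0.003077 on G[3,2]
R7: Y=0.0001029 on G[3,0]
R8: Y=0.01370 on G[1,3]
R9: Y=0.007463 on G[3,0]
R10: Y=0.0002421 on G[0,2]
R11: Y=0.08772 on G[3,4]
R12: Y=0.0007299 on G[4,2]
R13: Y=0.0002375 on G[4,1]
R14: Y=0.07692 on G[3,2]
R15: Y=0.01000 on G[4,1]
R16: Y=0.1037 on G[1,2]
R17: Y=0.04098 on G[0,3]
R18: Y=0.08772 on G[2,0]
R19: Y=0.1233 on G[2,4]
Iin: z[0]−=0.00146, z[4]+=0.00146
solve → V1=0.001590, V2=0.001537, V3=0.001218, V4=0.004517

R_eq = 3.094 Ω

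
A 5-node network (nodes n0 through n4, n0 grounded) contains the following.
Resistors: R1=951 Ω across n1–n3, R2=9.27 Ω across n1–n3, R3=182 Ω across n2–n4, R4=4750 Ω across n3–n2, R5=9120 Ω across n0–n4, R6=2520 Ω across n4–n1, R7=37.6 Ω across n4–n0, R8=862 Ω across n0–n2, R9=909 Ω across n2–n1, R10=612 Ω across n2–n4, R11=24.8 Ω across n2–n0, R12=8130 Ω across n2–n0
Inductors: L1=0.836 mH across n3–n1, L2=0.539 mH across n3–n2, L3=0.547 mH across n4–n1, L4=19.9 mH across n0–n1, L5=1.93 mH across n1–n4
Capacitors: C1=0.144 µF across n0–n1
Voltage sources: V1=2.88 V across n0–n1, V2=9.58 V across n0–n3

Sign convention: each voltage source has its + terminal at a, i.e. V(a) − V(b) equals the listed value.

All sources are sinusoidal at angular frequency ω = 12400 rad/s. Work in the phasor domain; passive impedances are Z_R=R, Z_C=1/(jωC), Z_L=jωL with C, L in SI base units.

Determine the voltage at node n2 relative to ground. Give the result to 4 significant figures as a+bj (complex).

Apply KCL at each of the 4 non-ground nodes and solve the resulting linear system.
Node n1: branches {R1, L1, R2, L3, R6, L4, C1, R9, L5, V1} → V_1 = -2.880+0.000j
Node n2: branches {L2, R3, R4, R8, R9, R10, R11, R12} → V_2 = -8.677+2.727j
Node n3: branches {R1, L1, R2, L2, R4, V2} → V_3 = -9.580+0.000j
Node n4: branches {L3, R3, R5, R6, R7, L5, R10} → V_4 = -2.947+0.2001j
Source currents: i(V1)=0.6983-0.6555j, i(V2)=-1.138+0.7808j

-8.677+2.727j V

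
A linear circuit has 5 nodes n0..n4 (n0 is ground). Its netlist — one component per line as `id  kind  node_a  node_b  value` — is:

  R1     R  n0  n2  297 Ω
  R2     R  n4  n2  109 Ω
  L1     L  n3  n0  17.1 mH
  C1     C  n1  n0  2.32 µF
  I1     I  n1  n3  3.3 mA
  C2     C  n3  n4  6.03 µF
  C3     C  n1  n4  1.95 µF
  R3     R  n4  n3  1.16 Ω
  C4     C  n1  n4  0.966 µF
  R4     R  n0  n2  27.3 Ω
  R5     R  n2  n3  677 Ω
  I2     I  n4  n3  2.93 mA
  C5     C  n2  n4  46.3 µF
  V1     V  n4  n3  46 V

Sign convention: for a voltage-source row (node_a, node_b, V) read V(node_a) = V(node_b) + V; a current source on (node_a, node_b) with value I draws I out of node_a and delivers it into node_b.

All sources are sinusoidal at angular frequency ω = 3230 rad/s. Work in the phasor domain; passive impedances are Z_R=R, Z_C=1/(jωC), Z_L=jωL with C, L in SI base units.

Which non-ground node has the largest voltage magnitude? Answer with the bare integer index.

3

Apply KCL at each of the 4 non-ground nodes and solve the resulting linear system.
Node n1: branches {C1, I1, C3, C4} → V_1 = 1.602-12.48j
Node n2: branches {R1, R2, R4, R5, C5} → V_2 = 7.967-19.82j
Node n3: branches {L1, I1, C2, R3, R5, I2, V1} → V_3 = -43.12-22.77j
Node n4: branches {R2, C2, C3, R3, C4, I2, C5, V1} → V_4 = 2.876-22.77j
Source currents: i(V1)=-40.15-0.1195j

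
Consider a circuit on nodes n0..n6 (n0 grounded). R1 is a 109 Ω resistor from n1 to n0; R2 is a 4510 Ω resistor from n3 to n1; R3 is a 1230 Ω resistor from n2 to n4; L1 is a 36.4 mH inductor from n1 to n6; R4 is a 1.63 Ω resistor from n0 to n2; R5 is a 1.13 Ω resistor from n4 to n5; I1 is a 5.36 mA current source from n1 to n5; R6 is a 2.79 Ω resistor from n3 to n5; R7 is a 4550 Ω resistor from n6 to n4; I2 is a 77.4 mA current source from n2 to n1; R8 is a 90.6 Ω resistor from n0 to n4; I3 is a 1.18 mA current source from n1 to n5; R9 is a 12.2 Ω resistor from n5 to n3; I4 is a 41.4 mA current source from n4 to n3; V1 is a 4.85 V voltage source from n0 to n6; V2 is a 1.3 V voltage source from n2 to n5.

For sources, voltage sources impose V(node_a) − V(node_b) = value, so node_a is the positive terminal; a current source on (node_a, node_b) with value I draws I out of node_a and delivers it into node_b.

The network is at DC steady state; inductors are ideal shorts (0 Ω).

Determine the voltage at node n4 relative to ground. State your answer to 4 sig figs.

Element admittances at DC:
  Y(R1) = 0.009174 S between n1,n0
  Y(R2) = 0.0002217 S between n3,n1
  Y(R3) = 0.0008130 S between n2,n4
  L1: short n1↔n6 (DC inductor)
  Y(R4) = 0.6135 S between n0,n2
  Y(R5) = 0.8850 S between n4,n5
  I1: injects 0.00536 A into n5 (from n1)
  Y(R6) = 0.3584 S between n3,n5
  Y(R7) = 0.0002198 S between n6,n4
  I2: injects 0.0774 A into n1 (from n2)
  Y(R8) = 0.01104 S between n0,n4
  I3: injects 0.00118 A into n5 (from n1)
  Y(R9) = 0.08197 S between n5,n3
  I4: injects 0.0414 A into n3 (from n4)
  V1: constraint V(n0)−V(n6) = 4.85
  V2: constraint V(n2)−V(n5) = 1.3
Assemble and solve the 9×9 MNA system:
  V(n1)=-4.850  V(n2)=-0.09245  V(n3)=-1.300  V(n4)=-1.421  V(n5)=-1.392  V(n6)=-4.850
  i(L1)=0.1161  i(V1)=-0.1169  i(V2)=-0.02177

-1.421 V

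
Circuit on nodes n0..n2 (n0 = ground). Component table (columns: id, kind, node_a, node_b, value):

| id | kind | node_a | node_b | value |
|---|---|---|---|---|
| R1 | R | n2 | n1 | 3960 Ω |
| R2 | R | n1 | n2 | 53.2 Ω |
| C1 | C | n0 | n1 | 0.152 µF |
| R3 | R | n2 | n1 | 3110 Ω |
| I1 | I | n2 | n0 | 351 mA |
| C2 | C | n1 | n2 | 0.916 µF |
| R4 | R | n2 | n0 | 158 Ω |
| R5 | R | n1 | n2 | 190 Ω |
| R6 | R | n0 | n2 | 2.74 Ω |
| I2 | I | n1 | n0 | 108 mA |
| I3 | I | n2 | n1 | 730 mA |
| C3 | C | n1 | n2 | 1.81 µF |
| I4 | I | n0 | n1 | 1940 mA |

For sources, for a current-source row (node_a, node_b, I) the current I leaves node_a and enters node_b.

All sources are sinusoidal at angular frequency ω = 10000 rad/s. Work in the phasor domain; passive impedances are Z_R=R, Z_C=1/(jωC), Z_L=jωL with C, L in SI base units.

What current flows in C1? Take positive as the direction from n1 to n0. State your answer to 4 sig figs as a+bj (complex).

0.07853+0.07240j A

Apply KCL at each of the 2 non-ground nodes and solve the resulting linear system.
Node n1: branches {R1, R2, C1, R3, C2, R5, I2, I3, C3, I4} → V_1 = 47.63-51.67j
Node n2: branches {R1, R2, R3, I1, C2, R4, R5, R6, I3, C3} → V_2 = 3.777-0.1950j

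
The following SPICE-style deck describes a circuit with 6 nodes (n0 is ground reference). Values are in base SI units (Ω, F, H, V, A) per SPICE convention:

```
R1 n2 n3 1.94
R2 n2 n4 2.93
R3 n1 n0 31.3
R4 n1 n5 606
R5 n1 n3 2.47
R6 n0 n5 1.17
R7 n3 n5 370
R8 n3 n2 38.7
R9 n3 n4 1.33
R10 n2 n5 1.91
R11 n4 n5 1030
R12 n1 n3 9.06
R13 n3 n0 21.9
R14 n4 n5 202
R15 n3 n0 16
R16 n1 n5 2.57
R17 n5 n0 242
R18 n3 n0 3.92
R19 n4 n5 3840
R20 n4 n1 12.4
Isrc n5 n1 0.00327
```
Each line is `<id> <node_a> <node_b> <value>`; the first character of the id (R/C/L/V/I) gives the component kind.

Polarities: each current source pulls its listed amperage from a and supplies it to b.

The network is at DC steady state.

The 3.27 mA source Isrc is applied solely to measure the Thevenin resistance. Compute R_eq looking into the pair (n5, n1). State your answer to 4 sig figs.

R_eq = 1.409 Ω

Element admittances at DC:
  Y(R1) = 0.5155 S between n2,n3
  Y(R2) = 0.3413 S between n2,n4
  Y(R3) = 0.03195 S between n1,n0
  Y(R4) = 0.001650 S between n1,n5
  Y(R5) = 0.4049 S between n1,n3
  Y(R6) = 0.8547 S between n0,n5
  Y(R7) = 0.002703 S between n3,n5
  Y(R8) = 0.02584 S between n3,n2
  Y(R9) = 0.7519 S between n3,n4
  Y(R10) = 0.5236 S between n2,n5
  Y(R11) = 0.0009709 S between n4,n5
  Y(R12) = 0.1104 S between n1,n3
  Y(R13) = 0.04566 S between n3,n0
  Y(R14) = 0.004950 S between n4,n5
  Y(R15) = 0.06250 S between n3,n0
  Y(R16) = 0.3891 S between n1,n5
  Y(R17) = 0.004132 S between n5,n0
  Y(R18) = 0.2551 S between n3,n0
  Y(R19) = 0.0002604 S between n4,n5
  Y(R20) = 0.08065 S between n4,n1
  Isrc: injects 0.00327 A into n1 (from n5)
Assemble and solve the 5×5 MNA system:
  V(n1)=0.003806  V(n2)=0.0006514  V(n3)=0.001561  V(n4)=0.001439  V(n5)=-0.0008017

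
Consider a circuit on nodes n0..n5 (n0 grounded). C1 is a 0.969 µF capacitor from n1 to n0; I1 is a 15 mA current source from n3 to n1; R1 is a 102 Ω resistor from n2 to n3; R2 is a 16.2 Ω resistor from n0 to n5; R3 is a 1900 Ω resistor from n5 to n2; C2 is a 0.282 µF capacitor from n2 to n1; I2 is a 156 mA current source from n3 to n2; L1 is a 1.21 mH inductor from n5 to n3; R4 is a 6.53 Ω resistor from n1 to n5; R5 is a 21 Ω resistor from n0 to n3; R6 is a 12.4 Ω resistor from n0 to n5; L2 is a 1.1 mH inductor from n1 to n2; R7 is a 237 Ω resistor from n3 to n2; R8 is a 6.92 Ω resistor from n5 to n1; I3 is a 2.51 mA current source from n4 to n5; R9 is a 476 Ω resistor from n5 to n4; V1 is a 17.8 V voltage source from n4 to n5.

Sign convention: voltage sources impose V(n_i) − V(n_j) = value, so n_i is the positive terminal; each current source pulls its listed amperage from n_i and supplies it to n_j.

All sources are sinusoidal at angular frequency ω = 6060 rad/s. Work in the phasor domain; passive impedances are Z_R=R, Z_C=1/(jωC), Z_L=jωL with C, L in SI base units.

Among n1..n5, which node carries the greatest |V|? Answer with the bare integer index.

MNA unknowns: 5 node voltages V₁..V_5 plus 1 source current (V1)
C1: Y=0.000+0.005872j on G[1,0]
I1: z[3]−=0.015, z[1]+=0.015
R1: Y=0.009804+0.000j on G[2,3]
R2: Y=0.06173+0.000j on G[0,5]
R3: Y=0.0005263+0.000j on G[5,2]
C2: Y=0.000+0.001709j on G[2,1]
I2: z[3]−=0.156, z[2]+=0.156
L1: Y=0.000-0.1364j on G[5,3]
R4: Y=0.1531+0.000j on G[1,5]
R5: Y=0.04762+0.000j on G[0,3]
R6: Y=0.08065+0.000j on G[0,5]
L2: Y=0.000-0.1500j on G[1,2]
R7: Y=0.004219+0.000j on G[3,2]
R8: Y=0.1445+0.000j on G[5,1]
I3: z[4]−=0.00251, z[5]+=0.00251
R9: Y=0.002101+0.000j on G[5,4]
V1: row V4−V5=17.8, i_V1 at 4,5
solve → V1=0.6413+0.1331j, V2=0.8194+1.073j, V3=-0.3428-0.7802j, V4=17.92+0.2345j, V5=0.1201+0.2345j
aux → i_V1=-0.03990+0.000j

4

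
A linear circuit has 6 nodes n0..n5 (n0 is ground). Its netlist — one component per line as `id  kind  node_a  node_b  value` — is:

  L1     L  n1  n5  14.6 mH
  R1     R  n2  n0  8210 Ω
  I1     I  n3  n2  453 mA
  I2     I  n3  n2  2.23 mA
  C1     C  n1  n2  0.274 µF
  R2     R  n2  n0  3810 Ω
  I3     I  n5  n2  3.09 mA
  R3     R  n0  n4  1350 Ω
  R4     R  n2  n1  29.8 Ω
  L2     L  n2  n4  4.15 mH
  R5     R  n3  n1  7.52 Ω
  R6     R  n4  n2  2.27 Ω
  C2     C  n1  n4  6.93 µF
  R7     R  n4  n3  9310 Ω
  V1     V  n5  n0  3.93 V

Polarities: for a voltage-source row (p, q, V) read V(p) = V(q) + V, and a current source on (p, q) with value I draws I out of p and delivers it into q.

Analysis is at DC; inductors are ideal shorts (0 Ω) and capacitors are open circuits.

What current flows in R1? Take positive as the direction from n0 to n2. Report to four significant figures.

MNA unknowns: 5 node voltages V₁..V_5 plus 3 source currents (L1, L2, V1)
L1: row V1−V5=0, i_L1 at 1,5
R1: Y=0.0001218 on G[2,0]
I1: z[3]−=0.453, z[2]+=0.453
I2: z[3]−=0.00223, z[2]+=0.00223
C1: Y=0.000 on G[1,2]
R2: Y=0.0002625 on G[2,0]
I3: z[5]−=0.00309, z[2]+=0.00309
R3: Y=0.0007407 on G[0,4]
R4: Y=0.03356 on G[2,1]
L2: row V2−V4=0, i_L2 at 2,4
R5: Y=0.1330 on G[3,1]
R6: Y=0.4405 on G[4,2]
C2: Y=0.000 on G[1,4]
R7: Y=0.0001074 on G[4,3]
V1: row V5−V0=3.93, i_V1 at 5,0
solve → V1=3.930, V2=16.97, V3=0.5200, V4=16.97, V5=3.930
aux → i_L1=-0.01600, i_L2=0.01433, i_V1=-0.01909

-0.002067 A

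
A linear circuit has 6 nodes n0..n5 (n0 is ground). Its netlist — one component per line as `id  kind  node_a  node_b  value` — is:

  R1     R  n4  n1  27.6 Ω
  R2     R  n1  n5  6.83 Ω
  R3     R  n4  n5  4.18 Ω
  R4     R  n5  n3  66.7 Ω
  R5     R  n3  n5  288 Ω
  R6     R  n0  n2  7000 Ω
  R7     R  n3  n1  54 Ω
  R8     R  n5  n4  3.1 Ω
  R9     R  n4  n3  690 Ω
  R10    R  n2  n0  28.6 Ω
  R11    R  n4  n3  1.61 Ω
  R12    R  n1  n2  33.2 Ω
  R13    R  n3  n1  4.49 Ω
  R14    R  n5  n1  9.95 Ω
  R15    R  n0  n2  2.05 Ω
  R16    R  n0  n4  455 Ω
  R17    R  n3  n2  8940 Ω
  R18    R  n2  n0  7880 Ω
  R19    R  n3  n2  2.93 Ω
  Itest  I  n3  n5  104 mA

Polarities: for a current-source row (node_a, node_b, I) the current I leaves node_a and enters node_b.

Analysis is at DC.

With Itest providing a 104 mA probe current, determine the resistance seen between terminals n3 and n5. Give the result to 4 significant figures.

R_eq = 2.258 Ω

Element admittances at DC:
  Y(R1) = 0.03623 S between n4,n1
  Y(R2) = 0.1464 S between n1,n5
  Y(R3) = 0.2392 S between n4,n5
  Y(R4) = 0.01499 S between n5,n3
  Y(R5) = 0.003472 S between n3,n5
  Y(R6) = 0.0001429 S between n0,n2
  Y(R7) = 0.01852 S between n3,n1
  Y(R8) = 0.3226 S between n5,n4
  Y(R9) = 0.001449 S between n4,n3
  Y(R10) = 0.03497 S between n2,n0
  Y(R11) = 0.6211 S between n4,n3
  Y(R12) = 0.03012 S between n1,n2
  Y(R13) = 0.2227 S between n3,n1
  Y(R14) = 0.1005 S between n5,n1
  Y(R15) = 0.4878 S between n0,n2
  Y(R16) = 0.002198 S between n0,n4
  Y(R17) = 0.0001119 S between n3,n2
  Y(R18) = 0.0001269 S between n2,n0
  Y(R19) = 0.3413 S between n3,n2
  Itest: injects 0.104 A into n5 (from n3)
Assemble and solve the 5×5 MNA system:
  V(n1)=0.1022  V(n2)=-0.0004248  V(n3)=-0.01013  V(n4)=0.1011  V(n5)=0.2247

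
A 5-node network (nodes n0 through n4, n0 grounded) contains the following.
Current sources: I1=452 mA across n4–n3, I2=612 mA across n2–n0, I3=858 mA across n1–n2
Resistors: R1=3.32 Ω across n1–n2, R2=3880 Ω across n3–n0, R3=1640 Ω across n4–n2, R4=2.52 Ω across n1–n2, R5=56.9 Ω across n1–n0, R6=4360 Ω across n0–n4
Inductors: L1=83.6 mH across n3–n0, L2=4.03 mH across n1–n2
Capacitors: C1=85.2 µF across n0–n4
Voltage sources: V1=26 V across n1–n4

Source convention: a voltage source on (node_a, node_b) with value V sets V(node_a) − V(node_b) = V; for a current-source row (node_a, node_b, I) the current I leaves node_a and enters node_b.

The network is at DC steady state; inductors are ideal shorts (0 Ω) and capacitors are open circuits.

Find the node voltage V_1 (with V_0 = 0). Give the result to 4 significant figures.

-59.43 V

Apply KCL at each of the 4 non-ground nodes and solve the resulting linear system.
Node n1: branches {R1, L2, I3, R4, R5, V1} → V_1 = -59.43
Node n2: branches {R1, L2, R3, I2, I3, R4} → V_2 = -59.43
Node n3: branches {I1, L1, R2} → V_3 = 0.000
Node n4: branches {I1, R3, C1, R6, V1} → V_4 = -85.43
Source currents: i(L1)=0.4520, i(L2)=-0.2301, i(V1)=0.4166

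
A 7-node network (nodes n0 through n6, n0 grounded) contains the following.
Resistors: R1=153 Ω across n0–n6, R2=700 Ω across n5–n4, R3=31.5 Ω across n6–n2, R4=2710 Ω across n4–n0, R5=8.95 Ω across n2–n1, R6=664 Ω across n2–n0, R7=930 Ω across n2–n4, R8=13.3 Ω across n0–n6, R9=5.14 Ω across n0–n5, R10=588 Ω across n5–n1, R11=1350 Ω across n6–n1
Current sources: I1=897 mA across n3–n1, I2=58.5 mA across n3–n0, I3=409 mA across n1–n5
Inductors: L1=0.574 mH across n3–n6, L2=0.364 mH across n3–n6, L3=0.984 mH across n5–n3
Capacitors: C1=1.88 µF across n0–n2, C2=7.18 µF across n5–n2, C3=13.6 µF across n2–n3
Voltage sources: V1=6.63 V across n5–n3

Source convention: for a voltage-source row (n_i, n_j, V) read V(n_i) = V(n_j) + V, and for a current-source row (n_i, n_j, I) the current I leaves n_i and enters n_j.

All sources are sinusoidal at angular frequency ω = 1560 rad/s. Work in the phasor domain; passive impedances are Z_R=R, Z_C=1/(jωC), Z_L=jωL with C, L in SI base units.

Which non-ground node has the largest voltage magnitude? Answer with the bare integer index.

1

MNA unknowns: 6 node voltages V₁..V_6 plus 1 source current (V1)
R1: Y=0.006536+0.000j on G[0,6]
I1: z[3]−=0.897, z[1]+=0.897
R2: Y=0.001429+0.000j on G[5,4]
R3: Y=0.03175+0.000j on G[6,2]
R4: Y=0.0003690+0.000j on G[4,0]
R5: Y=0.1117+0.000j on G[2,1]
L1: Y=0.000-1.117j on G[3,6]
I2: z[3]−=0.0585, z[0]+=0.0585
I3: z[1]−=0.409, z[5]+=0.409
R6: Y=0.001506+0.000j on G[2,0]
R7: Y=0.001075+0.000j on G[2,4]
R8: Y=0.07519+0.000j on G[0,6]
R9: Y=0.1946+0.000j on G[0,5]
L2: Y=0.000-1.761j on G[3,6]
C1: Y=0.000+0.002933j on G[0,2]
C2: Y=0.000+0.01120j on G[5,2]
C3: Y=0.000+0.02122j on G[2,3]
R10: Y=0.001701+0.000j on G[5,1]
L3: Y=0.000-0.6514j on G[5,3]
R11: Y=0.0007407+0.000j on G[6,1]
V1: row V5−V3=6.63, i_V1 at 5,3
solve → V1=7.644-5.501j, V2=3.451-5.621j, V3=-4.983-0.07265j, V4=2.111-2.140j, V5=1.647-0.07265j, V6=-4.913+0.1624j
aux → i_V1=0.1615+4.341j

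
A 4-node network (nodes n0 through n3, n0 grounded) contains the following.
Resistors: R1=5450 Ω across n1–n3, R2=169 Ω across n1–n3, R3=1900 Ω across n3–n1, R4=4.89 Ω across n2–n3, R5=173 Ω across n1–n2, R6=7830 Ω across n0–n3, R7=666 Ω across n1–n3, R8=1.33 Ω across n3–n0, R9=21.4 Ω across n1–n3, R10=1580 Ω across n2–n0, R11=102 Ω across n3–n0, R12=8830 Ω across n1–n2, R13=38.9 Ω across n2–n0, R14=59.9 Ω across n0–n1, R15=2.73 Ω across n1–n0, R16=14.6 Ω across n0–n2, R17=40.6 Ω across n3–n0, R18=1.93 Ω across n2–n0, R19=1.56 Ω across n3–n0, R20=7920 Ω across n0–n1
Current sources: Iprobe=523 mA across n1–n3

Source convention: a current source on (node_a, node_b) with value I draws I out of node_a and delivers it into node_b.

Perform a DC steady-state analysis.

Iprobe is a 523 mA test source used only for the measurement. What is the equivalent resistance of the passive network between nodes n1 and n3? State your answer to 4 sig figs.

MNA unknowns: 3 node voltages V₁..V_3
R1: Y=0.0001835 on G[1,3]
R2: Y=0.005917 on G[1,3]
R3: Y=0.0005263 on G[3,1]
R4: Y=0.2045 on G[2,3]
R5: Y=0.005780 on G[1,2]
R6: Y=0.0001277 on G[0,3]
R7: Y=0.001502 on G[1,3]
R8: Y=0.7519 on G[3,0]
R9: Y=0.04673 on G[1,3]
R10: Y=0.0006329 on G[2,0]
R11: Y=0.009804 on G[3,0]
R12: Y=0.0001133 on G[1,2]
R13: Y=0.02571 on G[2,0]
R14: Y=0.01669 on G[0,1]
R15: Y=0.3663 on G[1,0]
R16: Y=0.06849 on G[0,2]
R17: Y=0.02463 on G[3,0]
R18: Y=0.5181 on G[2,0]
R19: Y=0.6410 on G[3,0]
R20: Y=0.0001263 on G[0,1]
Iprobe: z[1]−=0.523, z[3]+=0.523
solve → V1=-1.143, V2=0.06145, V3=0.2803

R_eq = 2.721 Ω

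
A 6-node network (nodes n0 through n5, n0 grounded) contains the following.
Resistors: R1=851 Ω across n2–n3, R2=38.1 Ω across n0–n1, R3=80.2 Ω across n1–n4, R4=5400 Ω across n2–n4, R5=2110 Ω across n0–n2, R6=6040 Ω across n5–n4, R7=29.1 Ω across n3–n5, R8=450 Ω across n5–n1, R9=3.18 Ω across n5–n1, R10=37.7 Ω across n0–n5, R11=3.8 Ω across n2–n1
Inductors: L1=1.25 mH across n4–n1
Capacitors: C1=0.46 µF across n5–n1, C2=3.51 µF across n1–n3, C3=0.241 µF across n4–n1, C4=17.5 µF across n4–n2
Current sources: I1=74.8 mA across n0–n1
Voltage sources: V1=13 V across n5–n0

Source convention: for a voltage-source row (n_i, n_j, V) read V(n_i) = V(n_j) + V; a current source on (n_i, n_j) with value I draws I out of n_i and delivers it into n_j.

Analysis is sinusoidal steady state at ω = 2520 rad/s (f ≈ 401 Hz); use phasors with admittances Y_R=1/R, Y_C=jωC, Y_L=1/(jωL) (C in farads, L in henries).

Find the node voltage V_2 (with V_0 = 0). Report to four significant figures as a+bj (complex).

Element admittances at ω=2520 rad/s:
  Y(R1) = 0.001175+0.000j S between n2,n3
  Y(R2) = 0.02625+0.000j S between n0,n1
  Y(R3) = 0.01247+0.000j S between n1,n4
  Y(R4) = 0.0001852+0.000j S between n2,n4
  Y(R5) = 0.0004739+0.000j S between n0,n2
  Y(R6) = 0.0001656+0.000j S between n5,n4
  Y(R7) = 0.03436+0.000j S between n3,n5
  Y(R8) = 0.002222+0.000j S between n5,n1
  Y(L1) = 0.000-0.3175j S between n4,n1
  Y(C1) = 0.000+0.001159j S between n5,n1
  Y(C2) = 0.000+0.008845j S between n1,n3
  I1: injects 0.0748 A into n1 (from n0)
  Y(R9) = 0.3145+0.000j S between n5,n1
  Y(C3) = 0.000+0.0006073j S between n4,n1
  Y(C4) = 0.000+0.04410j S between n4,n2
  Y(R10) = 0.02653+0.000j S between n0,n5
  Y(R11) = 0.2632+0.000j S between n2,n1
  V1: constraint V(n5)−V(n0) = 13
Assemble and solve the 6×6 MNA system:
  V(n1)=12.21+0.02025j  V(n2)=12.20+0.02287j  V(n3)=12.92-0.1760j  V(n4)=12.22+0.02015j  V(n5)=13.00+0.000j
  i(V1)=-0.5964-0.0005424j

12.20+0.02287j V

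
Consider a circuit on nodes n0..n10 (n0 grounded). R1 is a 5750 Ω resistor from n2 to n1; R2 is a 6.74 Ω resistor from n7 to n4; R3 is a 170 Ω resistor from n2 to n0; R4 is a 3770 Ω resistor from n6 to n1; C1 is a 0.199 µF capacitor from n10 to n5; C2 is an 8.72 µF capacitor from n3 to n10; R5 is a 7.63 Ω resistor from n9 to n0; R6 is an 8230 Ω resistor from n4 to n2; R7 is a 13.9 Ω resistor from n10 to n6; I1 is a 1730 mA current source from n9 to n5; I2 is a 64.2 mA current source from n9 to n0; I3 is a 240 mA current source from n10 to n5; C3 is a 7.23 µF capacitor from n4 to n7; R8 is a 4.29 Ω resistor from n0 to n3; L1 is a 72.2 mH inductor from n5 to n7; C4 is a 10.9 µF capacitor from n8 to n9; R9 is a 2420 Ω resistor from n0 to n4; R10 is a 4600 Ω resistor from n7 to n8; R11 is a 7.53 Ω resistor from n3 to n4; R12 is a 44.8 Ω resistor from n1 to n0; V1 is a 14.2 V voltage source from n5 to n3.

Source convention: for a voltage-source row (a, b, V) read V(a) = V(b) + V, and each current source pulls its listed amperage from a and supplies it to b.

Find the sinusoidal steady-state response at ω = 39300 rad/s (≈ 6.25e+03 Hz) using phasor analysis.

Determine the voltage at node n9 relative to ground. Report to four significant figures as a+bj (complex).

-13.65-3.718e-05j V

Apply KCL at each of the 10 non-ground nodes and solve the resulting linear system.
Node n1: branches {R1, R4, R12} → V_1 = 0.09045+0.008005j
Node n2: branches {R1, R3, R6} → V_2 = 0.1464-0.0005295j
Node n3: branches {C2, R8, R11, V1} → V_3 = 7.377-0.0006643j
Node n4: branches {R2, R6, C3, R9, R11} → V_4 = 7.313-0.03838j
Node n5: branches {C1, I1, I3, L1, V1} → V_5 = 21.58-0.0006643j
Node n6: branches {R4, R7} → V_6 = 7.665+0.6873j
Node n7: branches {R2, C3, L1, R10} → V_7 = 7.293-0.03308j
Node n8: branches {C4, R10} → V_8 = -13.66-0.01067j
Node n9: branches {R5, I1, I2, C4} → V_9 = -13.65-3.718e-05j
Node n10: branches {C1, C2, R7, I3} → V_10 = 7.693+0.6898j
Source currents: i(V1)=1.965-0.1035j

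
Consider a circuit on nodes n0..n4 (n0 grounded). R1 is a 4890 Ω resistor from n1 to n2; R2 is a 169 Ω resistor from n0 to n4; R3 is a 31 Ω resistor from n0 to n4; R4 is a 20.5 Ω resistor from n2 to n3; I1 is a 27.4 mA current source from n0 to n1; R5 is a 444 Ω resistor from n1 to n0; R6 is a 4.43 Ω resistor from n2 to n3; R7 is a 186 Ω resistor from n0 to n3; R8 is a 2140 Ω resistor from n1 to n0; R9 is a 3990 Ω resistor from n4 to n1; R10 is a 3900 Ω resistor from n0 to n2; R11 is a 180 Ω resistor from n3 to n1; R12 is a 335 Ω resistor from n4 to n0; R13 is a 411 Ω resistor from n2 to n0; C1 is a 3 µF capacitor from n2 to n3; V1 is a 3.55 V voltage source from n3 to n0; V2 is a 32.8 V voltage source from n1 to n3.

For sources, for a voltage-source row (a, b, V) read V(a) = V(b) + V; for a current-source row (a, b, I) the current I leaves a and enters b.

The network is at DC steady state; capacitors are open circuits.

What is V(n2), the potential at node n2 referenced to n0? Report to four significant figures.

3.540 V

Element admittances at DC:
  Y(R1) = 0.0002045 S between n1,n2
  Y(R2) = 0.005917 S between n0,n4
  Y(R3) = 0.03226 S between n0,n4
  Y(R4) = 0.04878 S between n2,n3
  I1: injects 0.0274 A into n1 (from n0)
  Y(R5) = 0.002252 S between n1,n0
  Y(R6) = 0.2257 S between n2,n3
  Y(R7) = 0.005376 S between n0,n3
  Y(R8) = 0.0004673 S between n1,n0
  Y(R9) = 0.0002506 S between n4,n1
  Y(R10) = 0.0002564 S between n0,n2
  Y(R11) = 0.005556 S between n3,n1
  Y(R12) = 0.002985 S between n4,n0
  Y(R13) = 0.002433 S between n2,n0
  Y(C1) = 0.000 S between n2,n3
  V1: constraint V(n3)−V(n0) = 3.55
  V2: constraint V(n1)−V(n3) = 32.8
Assemble and solve the 6×6 MNA system:
  V(n1)=36.35  V(n2)=3.540  V(n3)=3.550  V(n4)=0.2200
  i(V1)=-0.1091  i(V2)=-0.2694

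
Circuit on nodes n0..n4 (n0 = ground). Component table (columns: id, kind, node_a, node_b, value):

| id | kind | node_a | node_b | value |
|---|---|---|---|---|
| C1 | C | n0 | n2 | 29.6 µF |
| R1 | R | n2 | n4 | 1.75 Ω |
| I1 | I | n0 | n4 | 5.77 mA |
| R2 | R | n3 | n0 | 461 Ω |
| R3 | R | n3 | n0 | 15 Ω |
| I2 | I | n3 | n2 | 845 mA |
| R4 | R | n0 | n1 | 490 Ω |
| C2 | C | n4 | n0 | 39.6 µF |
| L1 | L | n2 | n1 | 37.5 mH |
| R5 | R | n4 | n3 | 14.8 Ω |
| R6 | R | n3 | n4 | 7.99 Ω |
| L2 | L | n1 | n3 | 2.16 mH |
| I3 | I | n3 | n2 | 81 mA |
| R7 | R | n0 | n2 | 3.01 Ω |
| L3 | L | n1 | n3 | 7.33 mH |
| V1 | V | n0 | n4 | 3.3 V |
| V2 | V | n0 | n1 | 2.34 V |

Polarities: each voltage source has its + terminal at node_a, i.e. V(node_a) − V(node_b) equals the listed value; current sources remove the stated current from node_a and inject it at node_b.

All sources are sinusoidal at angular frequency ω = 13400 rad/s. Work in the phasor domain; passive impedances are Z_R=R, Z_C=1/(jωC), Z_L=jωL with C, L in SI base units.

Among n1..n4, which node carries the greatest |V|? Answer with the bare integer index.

MNA unknowns: 4 node voltages V₁..V_4 plus 2 source currents (V1, V2)
C1: Y=0.000+0.3966j on G[0,2]
R1: Y=0.5714+0.000j on G[2,4]
I1: z[0]−=0.00577, z[4]+=0.00577
R2: Y=0.002169+0.000j on G[3,0]
R3: Y=0.06667+0.000j on G[3,0]
I2: z[3]−=0.845, z[2]+=0.845
R4: Y=0.002041+0.000j on G[0,1]
C2: Y=0.000+0.5306j on G[4,0]
L1: Y=0.000-0.001990j on G[2,1]
R5: Y=0.06757+0.000j on G[4,3]
R6: Y=0.1252+0.000j on G[3,4]
L2: Y=0.000-0.03455j on G[1,3]
I3: z[3]−=0.081, z[2]+=0.081
R7: Y=0.3322+0.000j on G[0,2]
L3: Y=0.000-0.01018j on G[1,3]
V1: row V0−V4=3.3, i_V1 at 0,4
V2: row V0−V1=2.34, i_V2 at 0,1
solve → V1=-2.340+0.000j, V2=-0.8900+0.3939j, V3=-5.869-0.6034j, V4=-3.300+0.000j
aux → i_V1=-0.8879-1.860j, i_V2=0.02143-0.1550j

3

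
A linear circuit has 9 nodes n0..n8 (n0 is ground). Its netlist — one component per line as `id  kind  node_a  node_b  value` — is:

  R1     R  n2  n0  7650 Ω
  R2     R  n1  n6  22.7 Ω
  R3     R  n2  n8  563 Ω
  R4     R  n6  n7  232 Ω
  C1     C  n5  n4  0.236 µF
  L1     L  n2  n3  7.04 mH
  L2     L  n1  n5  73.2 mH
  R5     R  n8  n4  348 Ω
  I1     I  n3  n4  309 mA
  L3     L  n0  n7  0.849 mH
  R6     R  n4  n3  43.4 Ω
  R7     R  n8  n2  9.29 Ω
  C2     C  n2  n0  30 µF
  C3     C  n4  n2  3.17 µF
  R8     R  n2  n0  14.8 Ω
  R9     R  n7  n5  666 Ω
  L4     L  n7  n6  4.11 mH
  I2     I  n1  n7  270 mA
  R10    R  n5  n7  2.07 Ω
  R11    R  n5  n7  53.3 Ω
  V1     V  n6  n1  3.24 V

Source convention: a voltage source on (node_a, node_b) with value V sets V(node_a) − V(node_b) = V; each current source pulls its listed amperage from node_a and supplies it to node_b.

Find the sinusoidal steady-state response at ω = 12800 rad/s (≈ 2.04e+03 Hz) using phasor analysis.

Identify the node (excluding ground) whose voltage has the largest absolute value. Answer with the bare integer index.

Element admittances at ω=12800 rad/s:
  Y(R1) = 0.0001307+0.000j S between n2,n0
  Y(R2) = 0.04405+0.000j S between n1,n6
  Y(R3) = 0.001776+0.000j S between n2,n8
  Y(R4) = 0.004310+0.000j S between n6,n7
  Y(C1) = 0.000+0.003021j S between n5,n4
  Y(L1) = 0.000-0.01110j S between n2,n3
  Y(L2) = 0.000-0.001067j S between n1,n5
  Y(R5) = 0.002874+0.000j S between n8,n4
  I1: injects 0.309 A into n4 (from n3)
  Y(L3) = 0.000-0.09202j S between n0,n7
  Y(R6) = 0.02304+0.000j S between n4,n3
  Y(R7) = 0.1076+0.000j S between n8,n2
  Y(C2) = 0.000+0.3840j S between n2,n0
  Y(C3) = 0.000+0.04058j S between n4,n2
  Y(R8) = 0.06757+0.000j S between n2,n0
  Y(R9) = 0.001502+0.000j S between n7,n5
  Y(L4) = 0.000-0.01901j S between n7,n6
  I2: injects 0.27 A into n7 (from n1)
  Y(R10) = 0.4831+0.000j S between n5,n7
  Y(R11) = 0.01876+0.000j S between n5,n7
  V1: constraint V(n6)−V(n1) = 3.24
Assemble and solve the 9×9 MNA system:
  V(n1)=-5.735-12.81j  V(n2)=0.02034+0.02206j  V(n3)=-12.41-8.265j  V(n4)=-2.992-2.277j  V(n5)=0.08786+0.07095j  V(n6)=-2.495-12.81j  V(n7)=0.1011+0.07709j  V(n8)=-0.05674-0.03678j
  i(V1)=0.1135+0.006215j

3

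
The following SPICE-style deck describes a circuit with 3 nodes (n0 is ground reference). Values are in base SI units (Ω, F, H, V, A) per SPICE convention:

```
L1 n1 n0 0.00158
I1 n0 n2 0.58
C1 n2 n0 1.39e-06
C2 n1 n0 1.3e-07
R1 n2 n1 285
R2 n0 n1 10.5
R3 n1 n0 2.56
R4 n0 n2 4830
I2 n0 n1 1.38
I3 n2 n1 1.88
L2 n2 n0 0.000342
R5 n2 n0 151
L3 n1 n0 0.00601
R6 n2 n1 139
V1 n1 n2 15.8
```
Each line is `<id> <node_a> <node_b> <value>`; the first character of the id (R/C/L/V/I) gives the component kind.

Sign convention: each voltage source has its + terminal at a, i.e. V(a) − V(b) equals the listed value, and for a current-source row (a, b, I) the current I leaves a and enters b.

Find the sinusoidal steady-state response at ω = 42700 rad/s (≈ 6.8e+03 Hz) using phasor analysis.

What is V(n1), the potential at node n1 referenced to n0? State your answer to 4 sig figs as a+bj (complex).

4.202-0.1025j V

Apply KCL at each of the 2 non-ground nodes and solve the resulting linear system.
Node n1: branches {L1, C2, R1, R2, R3, I2, I3, L3, R6, V1} → V_1 = 4.202-0.1025j
Node n2: branches {I1, C1, R1, R4, I3, L2, R5, R6, V1} → V_2 = -11.60-0.1025j
Source currents: i(V1)=1.051+0.1051j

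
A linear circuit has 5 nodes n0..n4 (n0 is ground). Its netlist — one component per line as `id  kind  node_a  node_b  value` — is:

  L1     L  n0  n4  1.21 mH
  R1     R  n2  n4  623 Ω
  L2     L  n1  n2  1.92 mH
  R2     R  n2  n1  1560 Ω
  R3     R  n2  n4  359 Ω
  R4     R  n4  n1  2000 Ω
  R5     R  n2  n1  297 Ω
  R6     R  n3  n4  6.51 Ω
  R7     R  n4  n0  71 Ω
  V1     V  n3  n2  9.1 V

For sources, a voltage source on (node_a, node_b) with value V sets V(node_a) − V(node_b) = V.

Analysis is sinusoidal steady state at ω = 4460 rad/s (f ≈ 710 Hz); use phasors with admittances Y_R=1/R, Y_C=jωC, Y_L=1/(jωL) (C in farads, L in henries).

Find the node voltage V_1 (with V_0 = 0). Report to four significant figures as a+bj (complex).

Element admittances at ω=4460 rad/s:
  Y(L1) = 0.000-0.1853j S between n0,n4
  Y(R1) = 0.001605+0.000j S between n2,n4
  Y(L2) = 0.000-0.1168j S between n1,n2
  Y(R2) = 0.0006410+0.000j S between n2,n1
  Y(R3) = 0.002786+0.000j S between n2,n4
  Y(R4) = 0.0005000+0.000j S between n4,n1
  Y(R5) = 0.003367+0.000j S between n2,n1
  Y(R6) = 0.1536+0.000j S between n3,n4
  Y(R7) = 0.01408+0.000j S between n4,n0
  V1: constraint V(n3)−V(n2) = 9.1
Assemble and solve the 5×5 MNA system:
  V(n1)=-8.818+0.03759j  V(n2)=-8.819-0.0001189j  V(n3)=0.2808-0.0001189j  V(n4)=0.000+0.000j
  i(V1)=-0.04313+1.827e-05j

-8.818+0.03759j V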